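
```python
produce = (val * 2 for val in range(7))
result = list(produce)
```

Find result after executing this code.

Step 1: For each val in range(7), compute val*2:
  val=0: 0*2 = 0
  val=1: 1*2 = 2
  val=2: 2*2 = 4
  val=3: 3*2 = 6
  val=4: 4*2 = 8
  val=5: 5*2 = 10
  val=6: 6*2 = 12
Therefore result = [0, 2, 4, 6, 8, 10, 12].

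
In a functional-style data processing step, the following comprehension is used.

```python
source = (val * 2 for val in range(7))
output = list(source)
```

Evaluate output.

Step 1: For each val in range(7), compute val*2:
  val=0: 0*2 = 0
  val=1: 1*2 = 2
  val=2: 2*2 = 4
  val=3: 3*2 = 6
  val=4: 4*2 = 8
  val=5: 5*2 = 10
  val=6: 6*2 = 12
Therefore output = [0, 2, 4, 6, 8, 10, 12].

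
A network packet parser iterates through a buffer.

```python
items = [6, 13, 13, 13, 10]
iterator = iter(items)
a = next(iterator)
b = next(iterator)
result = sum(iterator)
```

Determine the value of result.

Step 1: Create iterator over [6, 13, 13, 13, 10].
Step 2: a = next() = 6, b = next() = 13.
Step 3: sum() of remaining [13, 13, 10] = 36.
Therefore result = 36.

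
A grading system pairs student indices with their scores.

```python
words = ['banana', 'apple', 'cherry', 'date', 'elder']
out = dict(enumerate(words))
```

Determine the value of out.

Step 1: enumerate pairs indices with words:
  0 -> 'banana'
  1 -> 'apple'
  2 -> 'cherry'
  3 -> 'date'
  4 -> 'elder'
Therefore out = {0: 'banana', 1: 'apple', 2: 'cherry', 3: 'date', 4: 'elder'}.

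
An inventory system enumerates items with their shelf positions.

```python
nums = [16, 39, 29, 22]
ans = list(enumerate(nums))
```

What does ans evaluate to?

Step 1: enumerate pairs each element with its index:
  (0, 16)
  (1, 39)
  (2, 29)
  (3, 22)
Therefore ans = [(0, 16), (1, 39), (2, 29), (3, 22)].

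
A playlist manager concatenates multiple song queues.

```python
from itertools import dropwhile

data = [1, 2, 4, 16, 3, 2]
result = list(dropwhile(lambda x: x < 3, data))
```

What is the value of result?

Step 1: dropwhile drops elements while < 3:
  1 < 3: dropped
  2 < 3: dropped
  4: kept (dropping stopped)
Step 2: Remaining elements kept regardless of condition.
Therefore result = [4, 16, 3, 2].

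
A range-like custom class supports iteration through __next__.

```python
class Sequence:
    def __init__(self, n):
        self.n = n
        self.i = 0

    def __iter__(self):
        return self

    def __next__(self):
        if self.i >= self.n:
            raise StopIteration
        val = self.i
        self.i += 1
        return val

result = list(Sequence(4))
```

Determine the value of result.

Step 1: Sequence(4) creates an iterator counting 0 to 3.
Step 2: list() consumes all values: [0, 1, 2, 3].
Therefore result = [0, 1, 2, 3].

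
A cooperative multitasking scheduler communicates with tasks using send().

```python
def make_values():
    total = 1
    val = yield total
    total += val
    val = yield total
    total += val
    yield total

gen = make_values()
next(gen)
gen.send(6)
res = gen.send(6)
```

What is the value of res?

Step 1: next() -> yield total=1.
Step 2: send(6) -> val=6, total = 1+6 = 7, yield 7.
Step 3: send(6) -> val=6, total = 7+6 = 13, yield 13.
Therefore res = 13.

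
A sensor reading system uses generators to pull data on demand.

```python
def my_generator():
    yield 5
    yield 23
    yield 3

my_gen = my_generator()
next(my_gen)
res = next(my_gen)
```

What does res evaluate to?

Step 1: my_generator() creates a generator.
Step 2: next(my_gen) yields 5 (consumed and discarded).
Step 3: next(my_gen) yields 23, assigned to res.
Therefore res = 23.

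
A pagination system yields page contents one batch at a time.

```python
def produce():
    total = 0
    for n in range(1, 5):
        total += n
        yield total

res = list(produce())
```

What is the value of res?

Step 1: Generator accumulates running sum:
  n=1: total = 1, yield 1
  n=2: total = 3, yield 3
  n=3: total = 6, yield 6
  n=4: total = 10, yield 10
Therefore res = [1, 3, 6, 10].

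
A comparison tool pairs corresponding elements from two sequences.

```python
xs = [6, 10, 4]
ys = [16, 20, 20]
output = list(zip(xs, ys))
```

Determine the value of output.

Step 1: zip pairs elements at same index:
  Index 0: (6, 16)
  Index 1: (10, 20)
  Index 2: (4, 20)
Therefore output = [(6, 16), (10, 20), (4, 20)].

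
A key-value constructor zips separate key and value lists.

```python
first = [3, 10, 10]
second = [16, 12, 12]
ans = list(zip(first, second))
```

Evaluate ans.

Step 1: zip pairs elements at same index:
  Index 0: (3, 16)
  Index 1: (10, 12)
  Index 2: (10, 12)
Therefore ans = [(3, 16), (10, 12), (10, 12)].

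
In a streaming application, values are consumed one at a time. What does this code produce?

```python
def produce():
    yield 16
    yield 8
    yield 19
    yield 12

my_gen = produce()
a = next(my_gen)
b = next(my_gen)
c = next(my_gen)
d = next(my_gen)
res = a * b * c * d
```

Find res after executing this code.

Step 1: Create generator and consume all values:
  a = next(my_gen) = 16
  b = next(my_gen) = 8
  c = next(my_gen) = 19
  d = next(my_gen) = 12
Step 2: res = 16 * 8 * 19 * 12 = 29184.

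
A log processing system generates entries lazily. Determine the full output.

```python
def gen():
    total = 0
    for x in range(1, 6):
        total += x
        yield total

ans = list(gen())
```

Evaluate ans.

Step 1: Generator accumulates running sum:
  x=1: total = 1, yield 1
  x=2: total = 3, yield 3
  x=3: total = 6, yield 6
  x=4: total = 10, yield 10
  x=5: total = 15, yield 15
Therefore ans = [1, 3, 6, 10, 15].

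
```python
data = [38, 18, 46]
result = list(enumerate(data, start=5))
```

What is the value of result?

Step 1: enumerate with start=5:
  (5, 38)
  (6, 18)
  (7, 46)
Therefore result = [(5, 38), (6, 18), (7, 46)].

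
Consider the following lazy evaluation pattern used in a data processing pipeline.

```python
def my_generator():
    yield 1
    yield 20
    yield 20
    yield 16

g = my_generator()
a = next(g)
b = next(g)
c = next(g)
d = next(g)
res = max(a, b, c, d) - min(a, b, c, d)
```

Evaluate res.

Step 1: Create generator and consume all values:
  a = next(g) = 1
  b = next(g) = 20
  c = next(g) = 20
  d = next(g) = 16
Step 2: max = 20, min = 1, res = 20 - 1 = 19.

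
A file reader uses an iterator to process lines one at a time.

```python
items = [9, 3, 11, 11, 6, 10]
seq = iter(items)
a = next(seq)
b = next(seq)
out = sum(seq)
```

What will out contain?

Step 1: Create iterator over [9, 3, 11, 11, 6, 10].
Step 2: a = next() = 9, b = next() = 3.
Step 3: sum() of remaining [11, 11, 6, 10] = 38.
Therefore out = 38.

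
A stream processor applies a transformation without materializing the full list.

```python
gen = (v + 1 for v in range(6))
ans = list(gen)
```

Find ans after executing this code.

Step 1: For each v in range(6), compute v+1:
  v=0: 0+1 = 1
  v=1: 1+1 = 2
  v=2: 2+1 = 3
  v=3: 3+1 = 4
  v=4: 4+1 = 5
  v=5: 5+1 = 6
Therefore ans = [1, 2, 3, 4, 5, 6].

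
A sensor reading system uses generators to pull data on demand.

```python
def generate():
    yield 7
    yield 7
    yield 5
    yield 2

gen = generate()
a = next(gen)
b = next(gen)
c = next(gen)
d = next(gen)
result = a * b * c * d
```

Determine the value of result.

Step 1: Create generator and consume all values:
  a = next(gen) = 7
  b = next(gen) = 7
  c = next(gen) = 5
  d = next(gen) = 2
Step 2: result = 7 * 7 * 5 * 2 = 490.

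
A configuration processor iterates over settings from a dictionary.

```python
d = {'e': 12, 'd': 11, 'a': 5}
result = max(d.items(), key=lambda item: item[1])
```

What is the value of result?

Step 1: Find item with maximum value:
  ('e', 12)
  ('d', 11)
  ('a', 5)
Step 2: Maximum value is 12 at key 'e'.
Therefore result = ('e', 12).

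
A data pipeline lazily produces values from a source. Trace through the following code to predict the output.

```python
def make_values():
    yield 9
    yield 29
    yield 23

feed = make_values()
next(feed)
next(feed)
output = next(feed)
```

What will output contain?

Step 1: make_values() creates a generator.
Step 2: next(feed) yields 9 (consumed and discarded).
Step 3: next(feed) yields 29 (consumed and discarded).
Step 4: next(feed) yields 23, assigned to output.
Therefore output = 23.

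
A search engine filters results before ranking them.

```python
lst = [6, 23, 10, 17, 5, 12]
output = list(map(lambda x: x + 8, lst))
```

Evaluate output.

Step 1: Apply lambda x: x + 8 to each element:
  6 -> 14
  23 -> 31
  10 -> 18
  17 -> 25
  5 -> 13
  12 -> 20
Therefore output = [14, 31, 18, 25, 13, 20].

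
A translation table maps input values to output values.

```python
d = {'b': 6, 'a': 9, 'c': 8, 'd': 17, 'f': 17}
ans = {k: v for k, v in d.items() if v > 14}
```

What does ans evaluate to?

Step 1: Filter items where value > 14:
  'b': 6 <= 14: removed
  'a': 9 <= 14: removed
  'c': 8 <= 14: removed
  'd': 17 > 14: kept
  'f': 17 > 14: kept
Therefore ans = {'d': 17, 'f': 17}.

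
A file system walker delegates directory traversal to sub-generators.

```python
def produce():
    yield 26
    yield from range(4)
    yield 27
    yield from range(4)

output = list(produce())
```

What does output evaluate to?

Step 1: Trace yields in order:
  yield 26
  yield 0
  yield 1
  yield 2
  yield 3
  yield 27
  yield 0
  yield 1
  yield 2
  yield 3
Therefore output = [26, 0, 1, 2, 3, 27, 0, 1, 2, 3].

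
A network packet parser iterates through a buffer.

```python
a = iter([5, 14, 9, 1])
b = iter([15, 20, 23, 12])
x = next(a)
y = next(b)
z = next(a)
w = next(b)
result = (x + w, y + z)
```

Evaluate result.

Step 1: a iterates [5, 14, 9, 1], b iterates [15, 20, 23, 12].
Step 2: x = next(a) = 5, y = next(b) = 15.
Step 3: z = next(a) = 14, w = next(b) = 20.
Step 4: result = (5 + 20, 15 + 14) = (25, 29).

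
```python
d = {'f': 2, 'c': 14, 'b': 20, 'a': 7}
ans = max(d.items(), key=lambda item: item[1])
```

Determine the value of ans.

Step 1: Find item with maximum value:
  ('f', 2)
  ('c', 14)
  ('b', 20)
  ('a', 7)
Step 2: Maximum value is 20 at key 'b'.
Therefore ans = ('b', 20).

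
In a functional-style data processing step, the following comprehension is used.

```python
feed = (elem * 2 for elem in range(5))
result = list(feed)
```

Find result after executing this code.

Step 1: For each elem in range(5), compute elem*2:
  elem=0: 0*2 = 0
  elem=1: 1*2 = 2
  elem=2: 2*2 = 4
  elem=3: 3*2 = 6
  elem=4: 4*2 = 8
Therefore result = [0, 2, 4, 6, 8].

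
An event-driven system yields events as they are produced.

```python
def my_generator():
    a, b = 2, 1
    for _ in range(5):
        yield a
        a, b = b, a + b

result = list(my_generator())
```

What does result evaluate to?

Step 1: Fibonacci-like sequence starting with a=2, b=1:
  Iteration 1: yield a=2, then a,b = 1,3
  Iteration 2: yield a=1, then a,b = 3,4
  Iteration 3: yield a=3, then a,b = 4,7
  Iteration 4: yield a=4, then a,b = 7,11
  Iteration 5: yield a=7, then a,b = 11,18
Therefore result = [2, 1, 3, 4, 7].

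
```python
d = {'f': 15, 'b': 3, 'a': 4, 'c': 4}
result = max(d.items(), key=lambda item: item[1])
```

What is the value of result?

Step 1: Find item with maximum value:
  ('f', 15)
  ('b', 3)
  ('a', 4)
  ('c', 4)
Step 2: Maximum value is 15 at key 'f'.
Therefore result = ('f', 15).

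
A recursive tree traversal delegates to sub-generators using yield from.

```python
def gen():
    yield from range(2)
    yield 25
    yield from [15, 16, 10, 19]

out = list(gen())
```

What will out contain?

Step 1: Trace yields in order:
  yield 0
  yield 1
  yield 25
  yield 15
  yield 16
  yield 10
  yield 19
Therefore out = [0, 1, 25, 15, 16, 10, 19].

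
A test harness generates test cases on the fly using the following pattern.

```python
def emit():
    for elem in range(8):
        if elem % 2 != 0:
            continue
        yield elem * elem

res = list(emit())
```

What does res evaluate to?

Step 1: Only yield elem**2 when elem is divisible by 2:
  elem=0: 0 % 2 == 0, yield 0**2 = 0
  elem=2: 2 % 2 == 0, yield 2**2 = 4
  elem=4: 4 % 2 == 0, yield 4**2 = 16
  elem=6: 6 % 2 == 0, yield 6**2 = 36
Therefore res = [0, 4, 16, 36].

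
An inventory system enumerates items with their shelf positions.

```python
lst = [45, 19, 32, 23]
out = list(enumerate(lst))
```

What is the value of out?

Step 1: enumerate pairs each element with its index:
  (0, 45)
  (1, 19)
  (2, 32)
  (3, 23)
Therefore out = [(0, 45), (1, 19), (2, 32), (3, 23)].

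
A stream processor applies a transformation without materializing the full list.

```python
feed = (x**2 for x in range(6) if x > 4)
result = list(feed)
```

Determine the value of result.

Step 1: For range(6), keep x > 4, then square:
  x=0: 0 <= 4, excluded
  x=1: 1 <= 4, excluded
  x=2: 2 <= 4, excluded
  x=3: 3 <= 4, excluded
  x=4: 4 <= 4, excluded
  x=5: 5 > 4, yield 5**2 = 25
Therefore result = [25].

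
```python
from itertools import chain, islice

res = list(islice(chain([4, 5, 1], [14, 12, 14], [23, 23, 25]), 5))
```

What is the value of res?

Step 1: chain([4, 5, 1], [14, 12, 14], [23, 23, 25]) = [4, 5, 1, 14, 12, 14, 23, 23, 25].
Step 2: islice takes first 5 elements: [4, 5, 1, 14, 12].
Therefore res = [4, 5, 1, 14, 12].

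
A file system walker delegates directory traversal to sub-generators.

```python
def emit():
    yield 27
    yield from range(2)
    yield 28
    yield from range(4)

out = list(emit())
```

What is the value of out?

Step 1: Trace yields in order:
  yield 27
  yield 0
  yield 1
  yield 28
  yield 0
  yield 1
  yield 2
  yield 3
Therefore out = [27, 0, 1, 28, 0, 1, 2, 3].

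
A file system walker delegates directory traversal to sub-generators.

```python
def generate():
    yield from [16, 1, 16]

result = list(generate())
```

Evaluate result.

Step 1: yield from delegates to the iterable, yielding each element.
Step 2: Collected values: [16, 1, 16].
Therefore result = [16, 1, 16].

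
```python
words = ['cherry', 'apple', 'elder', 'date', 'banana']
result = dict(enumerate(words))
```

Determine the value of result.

Step 1: enumerate pairs indices with words:
  0 -> 'cherry'
  1 -> 'apple'
  2 -> 'elder'
  3 -> 'date'
  4 -> 'banana'
Therefore result = {0: 'cherry', 1: 'apple', 2: 'elder', 3: 'date', 4: 'banana'}.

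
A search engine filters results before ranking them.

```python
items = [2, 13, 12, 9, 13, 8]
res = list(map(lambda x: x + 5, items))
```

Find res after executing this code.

Step 1: Apply lambda x: x + 5 to each element:
  2 -> 7
  13 -> 18
  12 -> 17
  9 -> 14
  13 -> 18
  8 -> 13
Therefore res = [7, 18, 17, 14, 18, 13].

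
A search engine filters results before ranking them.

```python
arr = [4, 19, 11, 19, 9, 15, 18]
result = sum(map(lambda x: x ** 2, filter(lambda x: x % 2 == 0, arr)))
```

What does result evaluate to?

Step 1: Filter even numbers from [4, 19, 11, 19, 9, 15, 18]: [4, 18]
Step 2: Square each: [16, 324]
Step 3: Sum = 340.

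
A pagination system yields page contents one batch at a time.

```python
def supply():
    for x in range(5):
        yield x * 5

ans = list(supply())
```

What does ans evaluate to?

Step 1: For each x in range(5), yield x * 5:
  x=0: yield 0 * 5 = 0
  x=1: yield 1 * 5 = 5
  x=2: yield 2 * 5 = 10
  x=3: yield 3 * 5 = 15
  x=4: yield 4 * 5 = 20
Therefore ans = [0, 5, 10, 15, 20].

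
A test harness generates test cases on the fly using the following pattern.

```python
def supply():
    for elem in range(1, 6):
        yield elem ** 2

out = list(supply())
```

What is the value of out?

Step 1: For each elem in range(1, 6), yield elem**2:
  elem=1: yield 1**2 = 1
  elem=2: yield 2**2 = 4
  elem=3: yield 3**2 = 9
  elem=4: yield 4**2 = 16
  elem=5: yield 5**2 = 25
Therefore out = [1, 4, 9, 16, 25].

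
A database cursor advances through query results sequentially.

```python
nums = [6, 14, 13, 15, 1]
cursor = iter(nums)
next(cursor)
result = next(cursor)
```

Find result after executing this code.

Step 1: Create iterator over [6, 14, 13, 15, 1].
Step 2: next() consumes 6.
Step 3: next() returns 14.
Therefore result = 14.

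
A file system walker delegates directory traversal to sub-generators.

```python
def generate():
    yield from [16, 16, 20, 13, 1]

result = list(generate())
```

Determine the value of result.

Step 1: yield from delegates to the iterable, yielding each element.
Step 2: Collected values: [16, 16, 20, 13, 1].
Therefore result = [16, 16, 20, 13, 1].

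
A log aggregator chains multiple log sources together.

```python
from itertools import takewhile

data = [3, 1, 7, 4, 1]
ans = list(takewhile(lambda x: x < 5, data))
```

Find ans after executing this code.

Step 1: takewhile stops at first element >= 5:
  3 < 5: take
  1 < 5: take
  7 >= 5: stop
Therefore ans = [3, 1].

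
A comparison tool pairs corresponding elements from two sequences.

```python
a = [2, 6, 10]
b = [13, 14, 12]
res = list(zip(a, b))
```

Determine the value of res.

Step 1: zip pairs elements at same index:
  Index 0: (2, 13)
  Index 1: (6, 14)
  Index 2: (10, 12)
Therefore res = [(2, 13), (6, 14), (10, 12)].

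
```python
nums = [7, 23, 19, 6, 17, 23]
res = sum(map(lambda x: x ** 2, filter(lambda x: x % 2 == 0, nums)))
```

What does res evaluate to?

Step 1: Filter even numbers from [7, 23, 19, 6, 17, 23]: [6]
Step 2: Square each: [36]
Step 3: Sum = 36.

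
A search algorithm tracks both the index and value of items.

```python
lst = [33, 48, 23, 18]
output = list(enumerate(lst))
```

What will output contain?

Step 1: enumerate pairs each element with its index:
  (0, 33)
  (1, 48)
  (2, 23)
  (3, 18)
Therefore output = [(0, 33), (1, 48), (2, 23), (3, 18)].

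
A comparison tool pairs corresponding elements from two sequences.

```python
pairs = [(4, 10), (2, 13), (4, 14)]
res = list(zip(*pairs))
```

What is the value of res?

Step 1: zip(*pairs) transposes: unzips [(4, 10), (2, 13), (4, 14)] into separate sequences.
Step 2: First elements: (4, 2, 4), second elements: (10, 13, 14).
Therefore res = [(4, 2, 4), (10, 13, 14)].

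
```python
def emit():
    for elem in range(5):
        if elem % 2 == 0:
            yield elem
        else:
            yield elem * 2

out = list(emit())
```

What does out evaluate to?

Step 1: For each elem in range(5), yield elem if even, else elem*2:
  elem=0 (even): yield 0
  elem=1 (odd): yield 1*2 = 2
  elem=2 (even): yield 2
  elem=3 (odd): yield 3*2 = 6
  elem=4 (even): yield 4
Therefore out = [0, 2, 2, 6, 4].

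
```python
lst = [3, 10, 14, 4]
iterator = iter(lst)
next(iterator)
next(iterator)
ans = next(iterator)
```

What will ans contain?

Step 1: Create iterator over [3, 10, 14, 4].
Step 2: next() consumes 3.
Step 3: next() consumes 10.
Step 4: next() returns 14.
Therefore ans = 14.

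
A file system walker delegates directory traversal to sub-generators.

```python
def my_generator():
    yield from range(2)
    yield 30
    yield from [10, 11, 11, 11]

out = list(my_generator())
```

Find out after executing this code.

Step 1: Trace yields in order:
  yield 0
  yield 1
  yield 30
  yield 10
  yield 11
  yield 11
  yield 11
Therefore out = [0, 1, 30, 10, 11, 11, 11].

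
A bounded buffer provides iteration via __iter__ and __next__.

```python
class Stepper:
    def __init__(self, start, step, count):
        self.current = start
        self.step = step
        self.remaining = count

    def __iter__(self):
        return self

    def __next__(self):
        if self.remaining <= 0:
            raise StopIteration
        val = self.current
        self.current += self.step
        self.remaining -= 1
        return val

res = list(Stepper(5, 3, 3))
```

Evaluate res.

Step 1: Stepper starts at 5, increments by 3, for 3 steps:
  Yield 5, then current += 3
  Yield 8, then current += 3
  Yield 11, then current += 3
Therefore res = [5, 8, 11].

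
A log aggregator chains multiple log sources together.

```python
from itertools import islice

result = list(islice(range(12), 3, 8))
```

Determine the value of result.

Step 1: islice(range(12), 3, 8) takes elements at indices [3, 8).
Step 2: Elements: [3, 4, 5, 6, 7].
Therefore result = [3, 4, 5, 6, 7].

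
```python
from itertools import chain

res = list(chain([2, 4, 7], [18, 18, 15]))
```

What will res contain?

Step 1: chain() concatenates iterables: [2, 4, 7] + [18, 18, 15].
Therefore res = [2, 4, 7, 18, 18, 15].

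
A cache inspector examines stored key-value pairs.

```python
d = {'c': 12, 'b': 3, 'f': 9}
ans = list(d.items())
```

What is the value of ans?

Step 1: d.items() returns (key, value) pairs in insertion order.
Therefore ans = [('c', 12), ('b', 3), ('f', 9)].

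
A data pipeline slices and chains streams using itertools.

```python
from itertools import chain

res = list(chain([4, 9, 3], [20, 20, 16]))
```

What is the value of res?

Step 1: chain() concatenates iterables: [4, 9, 3] + [20, 20, 16].
Therefore res = [4, 9, 3, 20, 20, 16].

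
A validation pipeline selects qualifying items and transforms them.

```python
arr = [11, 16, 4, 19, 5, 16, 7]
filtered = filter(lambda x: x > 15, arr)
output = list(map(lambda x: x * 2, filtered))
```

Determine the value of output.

Step 1: Filter arr for elements > 15:
  11: removed
  16: kept
  4: removed
  19: kept
  5: removed
  16: kept
  7: removed
Step 2: Map x * 2 on filtered [16, 19, 16]:
  16 -> 32
  19 -> 38
  16 -> 32
Therefore output = [32, 38, 32].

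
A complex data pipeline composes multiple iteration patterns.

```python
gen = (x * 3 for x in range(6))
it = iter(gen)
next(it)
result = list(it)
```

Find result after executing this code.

Step 1: Generator produces [0, 3, 6, 9, 12, 15].
Step 2: next(it) consumes first element (0).
Step 3: list(it) collects remaining: [3, 6, 9, 12, 15].
Therefore result = [3, 6, 9, 12, 15].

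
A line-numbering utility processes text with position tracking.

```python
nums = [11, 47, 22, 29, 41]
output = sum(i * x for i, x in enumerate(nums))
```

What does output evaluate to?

Step 1: Compute i * x for each (i, x) in enumerate([11, 47, 22, 29, 41]):
  i=0, x=11: 0*11 = 0
  i=1, x=47: 1*47 = 47
  i=2, x=22: 2*22 = 44
  i=3, x=29: 3*29 = 87
  i=4, x=41: 4*41 = 164
Step 2: sum = 0 + 47 + 44 + 87 + 164 = 342.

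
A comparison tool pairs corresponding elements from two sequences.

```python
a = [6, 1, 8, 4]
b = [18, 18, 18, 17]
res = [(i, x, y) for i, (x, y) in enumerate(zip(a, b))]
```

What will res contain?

Step 1: enumerate(zip(a, b)) gives index with paired elements:
  i=0: (6, 18)
  i=1: (1, 18)
  i=2: (8, 18)
  i=3: (4, 17)
Therefore res = [(0, 6, 18), (1, 1, 18), (2, 8, 18), (3, 4, 17)].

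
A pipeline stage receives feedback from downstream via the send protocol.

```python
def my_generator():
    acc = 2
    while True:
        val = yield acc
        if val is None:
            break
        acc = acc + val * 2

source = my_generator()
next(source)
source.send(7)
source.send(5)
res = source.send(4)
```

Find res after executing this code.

Step 1: next() -> yield acc=2.
Step 2: send(7) -> val=7, acc = 2 + 7*2 = 16, yield 16.
Step 3: send(5) -> val=5, acc = 16 + 5*2 = 26, yield 26.
Step 4: send(4) -> val=4, acc = 26 + 4*2 = 34, yield 34.
Therefore res = 34.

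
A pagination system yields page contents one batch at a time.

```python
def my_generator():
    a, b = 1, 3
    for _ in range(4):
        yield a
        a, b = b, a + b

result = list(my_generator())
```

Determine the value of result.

Step 1: Fibonacci-like sequence starting with a=1, b=3:
  Iteration 1: yield a=1, then a,b = 3,4
  Iteration 2: yield a=3, then a,b = 4,7
  Iteration 3: yield a=4, then a,b = 7,11
  Iteration 4: yield a=7, then a,b = 11,18
Therefore result = [1, 3, 4, 7].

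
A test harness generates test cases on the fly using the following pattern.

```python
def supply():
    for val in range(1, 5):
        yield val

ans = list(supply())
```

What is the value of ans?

Step 1: The generator yields each value from range(1, 5).
Step 2: list() consumes all yields: [1, 2, 3, 4].
Therefore ans = [1, 2, 3, 4].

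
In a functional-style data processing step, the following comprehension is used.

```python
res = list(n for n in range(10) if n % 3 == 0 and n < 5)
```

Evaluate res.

Step 1: Filter range(10) where n % 3 == 0 and n < 5:
  n=0: both conditions met, included
  n=1: excluded (1 % 3 != 0)
  n=2: excluded (2 % 3 != 0)
  n=3: both conditions met, included
  n=4: excluded (4 % 3 != 0)
  n=5: excluded (5 % 3 != 0, 5 >= 5)
  n=6: excluded (6 >= 5)
  n=7: excluded (7 % 3 != 0, 7 >= 5)
  n=8: excluded (8 % 3 != 0, 8 >= 5)
  n=9: excluded (9 >= 5)
Therefore res = [0, 3].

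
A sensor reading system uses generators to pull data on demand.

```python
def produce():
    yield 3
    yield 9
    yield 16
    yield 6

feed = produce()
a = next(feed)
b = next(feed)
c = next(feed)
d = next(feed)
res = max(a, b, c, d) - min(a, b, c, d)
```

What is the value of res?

Step 1: Create generator and consume all values:
  a = next(feed) = 3
  b = next(feed) = 9
  c = next(feed) = 16
  d = next(feed) = 6
Step 2: max = 16, min = 3, res = 16 - 3 = 13.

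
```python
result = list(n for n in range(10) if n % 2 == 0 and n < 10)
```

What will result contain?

Step 1: Filter range(10) where n % 2 == 0 and n < 10:
  n=0: both conditions met, included
  n=1: excluded (1 % 2 != 0)
  n=2: both conditions met, included
  n=3: excluded (3 % 2 != 0)
  n=4: both conditions met, included
  n=5: excluded (5 % 2 != 0)
  n=6: both conditions met, included
  n=7: excluded (7 % 2 != 0)
  n=8: both conditions met, included
  n=9: excluded (9 % 2 != 0)
Therefore result = [0, 2, 4, 6, 8].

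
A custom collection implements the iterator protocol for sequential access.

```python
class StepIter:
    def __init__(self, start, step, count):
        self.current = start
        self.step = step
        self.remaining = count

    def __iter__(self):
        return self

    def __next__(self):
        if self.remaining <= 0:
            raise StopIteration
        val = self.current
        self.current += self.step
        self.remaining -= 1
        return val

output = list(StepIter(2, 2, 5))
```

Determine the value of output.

Step 1: StepIter starts at 2, increments by 2, for 5 steps:
  Yield 2, then current += 2
  Yield 4, then current += 2
  Yield 6, then current += 2
  Yield 8, then current += 2
  Yield 10, then current += 2
Therefore output = [2, 4, 6, 8, 10].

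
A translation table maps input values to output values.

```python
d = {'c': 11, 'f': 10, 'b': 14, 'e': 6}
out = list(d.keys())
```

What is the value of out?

Step 1: d.keys() returns the dictionary keys in insertion order.
Therefore out = ['c', 'f', 'b', 'e'].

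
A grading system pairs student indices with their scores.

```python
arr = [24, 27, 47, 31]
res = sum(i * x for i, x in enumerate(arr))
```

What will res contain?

Step 1: Compute i * x for each (i, x) in enumerate([24, 27, 47, 31]):
  i=0, x=24: 0*24 = 0
  i=1, x=27: 1*27 = 27
  i=2, x=47: 2*47 = 94
  i=3, x=31: 3*31 = 93
Step 2: sum = 0 + 27 + 94 + 93 = 214.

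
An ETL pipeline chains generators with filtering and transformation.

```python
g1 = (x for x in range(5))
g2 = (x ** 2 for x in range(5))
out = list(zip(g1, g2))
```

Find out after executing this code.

Step 1: g1 produces [0, 1, 2, 3, 4].
Step 2: g2 produces [0, 1, 4, 9, 16].
Step 3: zip pairs them: [(0, 0), (1, 1), (2, 4), (3, 9), (4, 16)].
Therefore out = [(0, 0), (1, 1), (2, 4), (3, 9), (4, 16)].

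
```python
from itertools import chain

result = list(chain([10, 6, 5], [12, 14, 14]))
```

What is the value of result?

Step 1: chain() concatenates iterables: [10, 6, 5] + [12, 14, 14].
Therefore result = [10, 6, 5, 12, 14, 14].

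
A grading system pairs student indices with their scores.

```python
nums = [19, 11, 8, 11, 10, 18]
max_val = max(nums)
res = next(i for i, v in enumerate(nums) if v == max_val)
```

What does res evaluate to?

Step 1: max([19, 11, 8, 11, 10, 18]) = 19.
Step 2: Find first index where value == 19:
  Index 0: 19 == 19, found!
Therefore res = 0.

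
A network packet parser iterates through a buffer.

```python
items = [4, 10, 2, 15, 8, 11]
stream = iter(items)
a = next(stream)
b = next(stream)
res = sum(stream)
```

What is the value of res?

Step 1: Create iterator over [4, 10, 2, 15, 8, 11].
Step 2: a = next() = 4, b = next() = 10.
Step 3: sum() of remaining [2, 15, 8, 11] = 36.
Therefore res = 36.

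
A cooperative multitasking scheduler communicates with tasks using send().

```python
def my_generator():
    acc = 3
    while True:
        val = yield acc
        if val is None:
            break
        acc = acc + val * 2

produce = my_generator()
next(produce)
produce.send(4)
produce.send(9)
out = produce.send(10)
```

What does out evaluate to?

Step 1: next() -> yield acc=3.
Step 2: send(4) -> val=4, acc = 3 + 4*2 = 11, yield 11.
Step 3: send(9) -> val=9, acc = 11 + 9*2 = 29, yield 29.
Step 4: send(10) -> val=10, acc = 29 + 10*2 = 49, yield 49.
Therefore out = 49.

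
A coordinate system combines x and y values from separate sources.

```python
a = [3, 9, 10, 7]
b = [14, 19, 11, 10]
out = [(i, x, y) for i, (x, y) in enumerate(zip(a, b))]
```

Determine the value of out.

Step 1: enumerate(zip(a, b)) gives index with paired elements:
  i=0: (3, 14)
  i=1: (9, 19)
  i=2: (10, 11)
  i=3: (7, 10)
Therefore out = [(0, 3, 14), (1, 9, 19), (2, 10, 11), (3, 7, 10)].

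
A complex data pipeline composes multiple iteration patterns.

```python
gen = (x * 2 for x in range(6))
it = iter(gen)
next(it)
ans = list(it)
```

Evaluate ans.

Step 1: Generator produces [0, 2, 4, 6, 8, 10].
Step 2: next(it) consumes first element (0).
Step 3: list(it) collects remaining: [2, 4, 6, 8, 10].
Therefore ans = [2, 4, 6, 8, 10].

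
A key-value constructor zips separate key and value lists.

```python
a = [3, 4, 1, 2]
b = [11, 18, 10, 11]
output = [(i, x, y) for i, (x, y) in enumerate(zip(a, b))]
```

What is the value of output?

Step 1: enumerate(zip(a, b)) gives index with paired elements:
  i=0: (3, 11)
  i=1: (4, 18)
  i=2: (1, 10)
  i=3: (2, 11)
Therefore output = [(0, 3, 11), (1, 4, 18), (2, 1, 10), (3, 2, 11)].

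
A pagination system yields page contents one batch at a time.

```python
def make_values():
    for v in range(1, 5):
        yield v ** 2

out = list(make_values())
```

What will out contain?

Step 1: For each v in range(1, 5), yield v**2:
  v=1: yield 1**2 = 1
  v=2: yield 2**2 = 4
  v=3: yield 3**2 = 9
  v=4: yield 4**2 = 16
Therefore out = [1, 4, 9, 16].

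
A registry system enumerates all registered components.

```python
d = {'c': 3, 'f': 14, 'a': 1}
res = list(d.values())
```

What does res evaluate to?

Step 1: d.values() returns the dictionary values in insertion order.
Therefore res = [3, 14, 1].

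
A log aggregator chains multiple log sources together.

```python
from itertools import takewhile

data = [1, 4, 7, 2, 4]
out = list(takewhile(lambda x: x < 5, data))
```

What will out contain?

Step 1: takewhile stops at first element >= 5:
  1 < 5: take
  4 < 5: take
  7 >= 5: stop
Therefore out = [1, 4].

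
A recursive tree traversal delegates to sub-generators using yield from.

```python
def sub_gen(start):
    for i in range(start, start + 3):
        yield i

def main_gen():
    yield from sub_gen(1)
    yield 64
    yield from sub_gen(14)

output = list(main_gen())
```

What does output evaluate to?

Step 1: main_gen() delegates to sub_gen(1):
  yield 1
  yield 2
  yield 3
Step 2: yield 64
Step 3: Delegates to sub_gen(14):
  yield 14
  yield 15
  yield 16
Therefore output = [1, 2, 3, 64, 14, 15, 16].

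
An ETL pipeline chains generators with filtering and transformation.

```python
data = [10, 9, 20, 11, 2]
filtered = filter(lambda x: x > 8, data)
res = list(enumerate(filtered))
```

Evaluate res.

Step 1: Filter [10, 9, 20, 11, 2] for > 8: [10, 9, 20, 11].
Step 2: enumerate re-indexes from 0: [(0, 10), (1, 9), (2, 20), (3, 11)].
Therefore res = [(0, 10), (1, 9), (2, 20), (3, 11)].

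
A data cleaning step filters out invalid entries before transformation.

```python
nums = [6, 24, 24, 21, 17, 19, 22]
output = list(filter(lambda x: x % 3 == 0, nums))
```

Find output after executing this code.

Step 1: Filter elements divisible by 3:
  6 % 3 = 0: kept
  24 % 3 = 0: kept
  24 % 3 = 0: kept
  21 % 3 = 0: kept
  17 % 3 = 2: removed
  19 % 3 = 1: removed
  22 % 3 = 1: removed
Therefore output = [6, 24, 24, 21].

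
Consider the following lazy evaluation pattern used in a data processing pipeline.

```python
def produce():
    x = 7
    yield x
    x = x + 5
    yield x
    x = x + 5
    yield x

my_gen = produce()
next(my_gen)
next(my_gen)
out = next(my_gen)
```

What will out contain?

Step 1: Trace through generator execution:
  Yield 1: x starts at 7, yield 7
  Yield 2: x = 7 + 5 = 12, yield 12
  Yield 3: x = 12 + 5 = 17, yield 17
Step 2: First next() gets 7, second next() gets the second value, third next() yields 17.
Therefore out = 17.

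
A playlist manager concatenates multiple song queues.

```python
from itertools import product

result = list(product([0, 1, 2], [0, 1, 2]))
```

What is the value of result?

Step 1: product([0, 1, 2], [0, 1, 2]) gives all pairs:
  (0, 0)
  (0, 1)
  (0, 2)
  (1, 0)
  (1, 1)
  (1, 2)
  (2, 0)
  (2, 1)
  (2, 2)
Therefore result = [(0, 0), (0, 1), (0, 2), (1, 0), (1, 1), (1, 2), (2, 0), (2, 1), (2, 2)].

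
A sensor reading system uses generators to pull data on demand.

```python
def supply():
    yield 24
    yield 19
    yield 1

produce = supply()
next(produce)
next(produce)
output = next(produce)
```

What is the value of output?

Step 1: supply() creates a generator.
Step 2: next(produce) yields 24 (consumed and discarded).
Step 3: next(produce) yields 19 (consumed and discarded).
Step 4: next(produce) yields 1, assigned to output.
Therefore output = 1.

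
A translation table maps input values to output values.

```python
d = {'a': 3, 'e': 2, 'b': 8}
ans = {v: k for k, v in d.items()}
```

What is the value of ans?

Step 1: Invert dict (swap keys and values):
  'a': 3 -> 3: 'a'
  'e': 2 -> 2: 'e'
  'b': 8 -> 8: 'b'
Therefore ans = {3: 'a', 2: 'e', 8: 'b'}.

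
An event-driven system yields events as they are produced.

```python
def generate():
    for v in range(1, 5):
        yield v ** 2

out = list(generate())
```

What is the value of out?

Step 1: For each v in range(1, 5), yield v**2:
  v=1: yield 1**2 = 1
  v=2: yield 2**2 = 4
  v=3: yield 3**2 = 9
  v=4: yield 4**2 = 16
Therefore out = [1, 4, 9, 16].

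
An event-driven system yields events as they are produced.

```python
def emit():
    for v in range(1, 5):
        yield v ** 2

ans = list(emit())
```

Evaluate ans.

Step 1: For each v in range(1, 5), yield v**2:
  v=1: yield 1**2 = 1
  v=2: yield 2**2 = 4
  v=3: yield 3**2 = 9
  v=4: yield 4**2 = 16
Therefore ans = [1, 4, 9, 16].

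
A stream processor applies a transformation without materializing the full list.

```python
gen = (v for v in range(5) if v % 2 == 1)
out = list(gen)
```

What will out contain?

Step 1: Filter range(5) keeping only odd values:
  v=0: even, excluded
  v=1: odd, included
  v=2: even, excluded
  v=3: odd, included
  v=4: even, excluded
Therefore out = [1, 3].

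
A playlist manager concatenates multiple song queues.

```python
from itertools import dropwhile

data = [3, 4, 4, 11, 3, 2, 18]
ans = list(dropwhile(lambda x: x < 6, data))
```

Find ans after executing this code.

Step 1: dropwhile drops elements while < 6:
  3 < 6: dropped
  4 < 6: dropped
  4 < 6: dropped
  11: kept (dropping stopped)
Step 2: Remaining elements kept regardless of condition.
Therefore ans = [11, 3, 2, 18].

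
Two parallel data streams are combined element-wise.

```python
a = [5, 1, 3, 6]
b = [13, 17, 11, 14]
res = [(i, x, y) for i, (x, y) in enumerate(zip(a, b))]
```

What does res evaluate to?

Step 1: enumerate(zip(a, b)) gives index with paired elements:
  i=0: (5, 13)
  i=1: (1, 17)
  i=2: (3, 11)
  i=3: (6, 14)
Therefore res = [(0, 5, 13), (1, 1, 17), (2, 3, 11), (3, 6, 14)].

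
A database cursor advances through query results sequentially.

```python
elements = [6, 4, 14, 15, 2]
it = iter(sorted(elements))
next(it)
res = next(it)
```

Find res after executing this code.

Step 1: sorted([6, 4, 14, 15, 2]) = [2, 4, 6, 14, 15].
Step 2: Create iterator and skip 1 elements.
Step 3: next() returns 4.
Therefore res = 4.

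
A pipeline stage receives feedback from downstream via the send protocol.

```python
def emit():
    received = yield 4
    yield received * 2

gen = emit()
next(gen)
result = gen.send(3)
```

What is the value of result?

Step 1: next(gen) advances to first yield, producing 4.
Step 2: send(3) resumes, received = 3.
Step 3: yield received * 2 = 3 * 2 = 6.
Therefore result = 6.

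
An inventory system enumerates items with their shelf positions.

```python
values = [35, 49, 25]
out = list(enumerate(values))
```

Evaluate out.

Step 1: enumerate pairs each element with its index:
  (0, 35)
  (1, 49)
  (2, 25)
Therefore out = [(0, 35), (1, 49), (2, 25)].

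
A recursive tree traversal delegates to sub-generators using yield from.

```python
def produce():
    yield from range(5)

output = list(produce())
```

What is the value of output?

Step 1: yield from delegates to the iterable, yielding each element.
Step 2: Collected values: [0, 1, 2, 3, 4].
Therefore output = [0, 1, 2, 3, 4].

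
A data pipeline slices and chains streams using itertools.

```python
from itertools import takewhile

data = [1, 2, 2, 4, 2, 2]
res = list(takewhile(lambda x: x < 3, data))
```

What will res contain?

Step 1: takewhile stops at first element >= 3:
  1 < 3: take
  2 < 3: take
  2 < 3: take
  4 >= 3: stop
Therefore res = [1, 2, 2].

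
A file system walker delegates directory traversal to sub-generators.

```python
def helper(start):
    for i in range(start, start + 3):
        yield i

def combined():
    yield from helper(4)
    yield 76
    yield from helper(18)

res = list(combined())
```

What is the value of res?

Step 1: combined() delegates to helper(4):
  yield 4
  yield 5
  yield 6
Step 2: yield 76
Step 3: Delegates to helper(18):
  yield 18
  yield 19
  yield 20
Therefore res = [4, 5, 6, 76, 18, 19, 20].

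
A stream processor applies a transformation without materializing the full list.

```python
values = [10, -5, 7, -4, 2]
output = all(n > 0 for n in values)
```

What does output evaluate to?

Step 1: Check n > 0 for each element in [10, -5, 7, -4, 2]:
  10 > 0: True
  -5 > 0: False
  7 > 0: True
  -4 > 0: False
  2 > 0: True
Step 2: all() returns False.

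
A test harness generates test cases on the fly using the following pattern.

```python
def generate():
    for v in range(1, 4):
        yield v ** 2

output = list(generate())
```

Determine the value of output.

Step 1: For each v in range(1, 4), yield v**2:
  v=1: yield 1**2 = 1
  v=2: yield 2**2 = 4
  v=3: yield 3**2 = 9
Therefore output = [1, 4, 9].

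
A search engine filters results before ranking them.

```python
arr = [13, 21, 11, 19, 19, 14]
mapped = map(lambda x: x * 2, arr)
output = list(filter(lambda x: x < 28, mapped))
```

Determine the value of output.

Step 1: Map x * 2:
  13 -> 26
  21 -> 42
  11 -> 22
  19 -> 38
  19 -> 38
  14 -> 28
Step 2: Filter for < 28:
  26: kept
  42: removed
  22: kept
  38: removed
  38: removed
  28: removed
Therefore output = [26, 22].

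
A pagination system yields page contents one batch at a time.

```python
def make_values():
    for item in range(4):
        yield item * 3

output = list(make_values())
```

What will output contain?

Step 1: For each item in range(4), yield item * 3:
  item=0: yield 0 * 3 = 0
  item=1: yield 1 * 3 = 3
  item=2: yield 2 * 3 = 6
  item=3: yield 3 * 3 = 9
Therefore output = [0, 3, 6, 9].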